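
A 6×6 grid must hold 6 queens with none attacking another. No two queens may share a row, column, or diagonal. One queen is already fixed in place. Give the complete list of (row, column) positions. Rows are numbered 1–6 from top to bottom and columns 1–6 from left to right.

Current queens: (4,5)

Row 1: attacked by (4,5)→{2,5}. Safe: 1, 3, 4, 6. Place at column 3.
Row 2: attacked by (1,3)→{2,3,4}; (4,5)→{3,5}. Safe: 1, 6. Place at column 6.
Row 3: attacked by (1,3)→{1,3,5}; (2,6)→{5,6}; (4,5)→{4,5,6}. Safe: 2. Place at column 2.
Row 5: attacked by (1,3)→{3}; (2,6)→{3,6}; (3,2)→{2,4}; (4,5)→{4,5,6}. Safe: 1. Place at column 1.
Row 6: attacked by (1,3)→{3}; (2,6)→{2,6}; (3,2)→{2,5}; (4,5)→{3,5}; (5,1)→{1,2}. Safe: 4. Place at column 4.
Columns [3, 6, 2, 5, 1, 4], r−c [-2, -4, 1, -1, 4, 2], r+c [4, 8, 5, 9, 6, 10] are all distinct, so no two queens attack.

(1,3) (2,6) (3,2) (4,5) (5,1) (6,4)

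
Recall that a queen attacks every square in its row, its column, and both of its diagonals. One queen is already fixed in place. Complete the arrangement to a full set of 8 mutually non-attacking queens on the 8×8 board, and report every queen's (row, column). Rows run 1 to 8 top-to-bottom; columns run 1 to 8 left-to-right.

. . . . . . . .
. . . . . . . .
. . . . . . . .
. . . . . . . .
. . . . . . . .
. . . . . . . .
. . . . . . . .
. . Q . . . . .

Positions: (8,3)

Row 1: attacked by (8,3)→{3}. Safe: 1, 2, 4, 5, 6, 7, 8. Place at column 1.
Row 2: attacked by (1,1)→{1,2}; (8,3)→{3}. Safe: 4, 5, 6, 7, 8. Place at column 7.
Row 3: attacked by (1,1)→{1,3}; (2,7)→{6,7,8}; (8,3)→{3,8}. Safe: 2, 4, 5. Place at column 5.
Row 4: attacked by (1,1)→{1,4}; (2,7)→{5,7}; (3,5)→{4,5,6}; (8,3)→{3,7}. Safe: 2, 8. Place at column 8.
Row 5: attacked by (1,1)→{1,5}; (2,7)→{4,7}; (3,5)→{3,5,7}; (4,8)→{7,8}; (8,3)→{3,6}. Safe: 2. Place at column 2.
Row 6: attacked by (1,1)→{1,6}; (2,7)→{3,7}; (3,5)→{2,5,8}; (4,8)→{6,8}; (5,2)→{1,2,3}; (8,3)→{1,3,5}. Safe: 4. Place at column 4.
Row 7: attacked by (1,1)→{1,7}; (2,7)→{2,7}; (3,5)→{1,5}; (4,8)→{5,8}; (5,2)→{2,4}; (6,4)→{3,4,5}; (8,3)→{2,3,4}. Safe: 6. Place at column 6.
Columns [1, 7, 5, 8, 2, 4, 6, 3], r−c [0, -5, -2, -4, 3, 2, 1, 5], r+c [2, 9, 8, 12, 7, 10, 13, 11] are all distinct, so no two queens attack.

(1,1) (2,7) (3,5) (4,8) (5,2) (6,4) (7,6) (8,3)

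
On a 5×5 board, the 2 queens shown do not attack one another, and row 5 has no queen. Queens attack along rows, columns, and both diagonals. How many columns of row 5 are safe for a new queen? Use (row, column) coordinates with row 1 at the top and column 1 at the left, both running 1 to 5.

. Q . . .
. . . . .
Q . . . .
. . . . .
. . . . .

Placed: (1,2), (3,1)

2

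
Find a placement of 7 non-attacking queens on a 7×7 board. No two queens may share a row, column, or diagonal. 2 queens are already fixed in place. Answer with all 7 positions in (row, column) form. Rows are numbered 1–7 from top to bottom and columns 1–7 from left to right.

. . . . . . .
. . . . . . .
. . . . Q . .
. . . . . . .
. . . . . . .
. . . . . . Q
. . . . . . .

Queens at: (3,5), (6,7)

Row 1: attacked by (3,5)→{3,5,7}; (6,7)→{2,7}. Safe: 1, 4, 6. Place at column 6.
Row 2: attacked by (1,6)→{5,6,7}; (3,5)→{4,5,6}; (6,7)→{3,7}. Safe: 1, 2. Place at column 2.
Row 4: attacked by (1,6)→{3,6}; (2,2)→{2,4}; (3,5)→{4,5,6}; (6,7)→{5,7}. Safe: 1. Place at column 1.
Row 5: attacked by (1,6)→{2,6}; (2,2)→{2,5}; (3,5)→{3,5,7}; (4,1)→{1,2}; (6,7)→{6,7}. Safe: 4. Place at column 4.
Row 7: attacked by (1,6)→{6}; (2,2)→{2,7}; (3,5)→{1,5}; (4,1)→{1,4}; (5,4)→{2,4,6}; (6,7)→{6,7}. Safe: 3. Place at column 3.
Columns [6, 2, 5, 1, 4, 7, 3], r−c [-5, 0, -2, 3, 1, -1, 4], r+c [7, 4, 8, 5, 9, 13, 10] are all distinct, so no two queens attack.

(1,6) (2,2) (3,5) (4,1) (5,4) (6,7) (7,3)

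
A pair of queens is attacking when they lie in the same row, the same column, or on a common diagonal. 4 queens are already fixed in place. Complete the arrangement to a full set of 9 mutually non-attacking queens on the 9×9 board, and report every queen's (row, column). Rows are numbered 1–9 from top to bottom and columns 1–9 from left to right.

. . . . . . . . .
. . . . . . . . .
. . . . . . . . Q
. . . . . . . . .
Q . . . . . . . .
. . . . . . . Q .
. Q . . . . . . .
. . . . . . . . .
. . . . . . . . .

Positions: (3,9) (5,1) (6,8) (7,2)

(1,4) (2,6) (3,9) (4,3) (5,1) (6,8) (7,2) (8,5) (9,7)

Row 1: attacked by (3,9)→{7,9}; (5,1)→{1,5}; (6,8)→{3,8}; (7,2)→{2,8}. Safe: 4, 6. Place at column 4.
Row 2: attacked by (1,4)→{3,4,5}; (3,9)→{8,9}; (5,1)→{1,4}; (6,8)→{4,8}; (7,2)→{2,7}. Safe: 6. Place at column 6.
Row 4: attacked by (1,4)→{1,4,7}; (2,6)→{4,6,8}; (3,9)→{8,9}; (5,1)→{1,2}; (6,8)→{6,8}; (7,2)→{2,5}. Safe: 3. Place at column 3.
Row 8: attacked by (1,4)→{4}; (2,6)→{6}; (3,9)→{4,9}; (4,3)→{3,7}; (5,1)→{1,4}; (6,8)→{6,8}; (7,2)→{1,2,3}. Safe: 5. Place at column 5.
Row 9: attacked by (1,4)→{4}; (2,6)→{6}; (3,9)→{3,9}; (4,3)→{3,8}; (5,1)→{1,5}; (6,8)→{5,8}; (7,2)→{2,4}; (8,5)→{4,5,6}. Safe: 7. Place at column 7.
Columns [4, 6, 9, 3, 1, 8, 2, 5, 7], r−c [-3, -4, -6, 1, 4, -2, 5, 3, 2], r+c [5, 8, 12, 7, 6, 14, 9, 13, 16] are all distinct, so no two queens attack.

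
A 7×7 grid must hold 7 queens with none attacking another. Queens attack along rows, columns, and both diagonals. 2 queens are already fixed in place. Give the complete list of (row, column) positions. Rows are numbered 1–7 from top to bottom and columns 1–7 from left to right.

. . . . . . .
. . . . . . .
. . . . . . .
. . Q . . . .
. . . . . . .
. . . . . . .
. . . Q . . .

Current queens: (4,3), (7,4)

(1,2) (2,7) (3,5) (4,3) (5,1) (6,6) (7,4)

Row 1: attacked by (4,3)→{3,6}; (7,4)→{4}. Safe: 1, 2, 5, 7. Place at column 2.
Row 2: attacked by (1,2)→{1,2,3}; (4,3)→{1,3,5}; (7,4)→{4}. Safe: 6, 7. Place at column 7.
Row 3: attacked by (1,2)→{2,4}; (2,7)→{6,7}; (4,3)→{2,3,4}; (7,4)→{4}. Safe: 1, 5. Place at column 5.
Row 5: attacked by (1,2)→{2,6}; (2,7)→{4,7}; (3,5)→{3,5,7}; (4,3)→{2,3,4}; (7,4)→{2,4,6}. Safe: 1. Place at column 1.
Row 6: attacked by (1,2)→{2,7}; (2,7)→{3,7}; (3,5)→{2,5}; (4,3)→{1,3,5}; (5,1)→{1,2}; (7,4)→{3,4,5}. Safe: 6. Place at column 6.
Columns [2, 7, 5, 3, 1, 6, 4], r−c [-1, -5, -2, 1, 4, 0, 3], r+c [3, 9, 8, 7, 6, 12, 11] are all distinct, so no two queens attack.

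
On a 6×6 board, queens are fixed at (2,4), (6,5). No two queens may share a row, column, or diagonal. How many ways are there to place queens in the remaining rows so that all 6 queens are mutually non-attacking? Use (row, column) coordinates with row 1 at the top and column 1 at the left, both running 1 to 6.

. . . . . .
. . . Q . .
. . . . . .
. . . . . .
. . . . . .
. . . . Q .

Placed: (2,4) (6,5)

Branch on row 1: col 1 → 0; col 2 → 1; col 6 → 0.
Sum: 0 + 1 + 0 = 1.

1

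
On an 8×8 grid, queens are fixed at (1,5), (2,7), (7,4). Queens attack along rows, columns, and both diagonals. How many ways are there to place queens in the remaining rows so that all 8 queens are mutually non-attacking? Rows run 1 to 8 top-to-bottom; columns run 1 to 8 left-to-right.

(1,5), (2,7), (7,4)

Branch on row 3: col 1 → 1; col 2 → 1.
Sum: 1 + 1 = 2.

2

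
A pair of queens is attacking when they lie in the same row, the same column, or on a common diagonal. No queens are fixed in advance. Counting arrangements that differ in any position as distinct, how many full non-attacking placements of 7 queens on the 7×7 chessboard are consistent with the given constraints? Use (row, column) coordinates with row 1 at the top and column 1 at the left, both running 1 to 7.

Branch on row 1: col 1 → 4; col 2 → 7; col 3 → 6; col 4 → 6; col 5 → 6; col 6 → 7; col 7 → 4.
Sum: 4 + 7 + 6 + 6 + 6 + 7 + 4 = 40.
(This is the classic 7-queens count.)

40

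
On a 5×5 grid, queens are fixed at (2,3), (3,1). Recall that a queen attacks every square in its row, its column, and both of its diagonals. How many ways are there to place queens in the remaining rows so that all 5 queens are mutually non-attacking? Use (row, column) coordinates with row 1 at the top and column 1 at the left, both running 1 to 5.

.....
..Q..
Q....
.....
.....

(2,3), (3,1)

Branch on row 1: col 5 → 1.
Sum: 1 = 1.

1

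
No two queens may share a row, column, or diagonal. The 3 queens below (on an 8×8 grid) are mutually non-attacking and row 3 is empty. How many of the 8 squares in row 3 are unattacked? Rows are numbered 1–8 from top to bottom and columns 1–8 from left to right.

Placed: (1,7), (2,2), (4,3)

(1,7) attacks row 3 at column 7 and diagonals 5.
(2,2) attacks row 3 at column 2 and diagonals 1, 3.
(4,3) attacks row 3 at column 3 and diagonals 2, 4.
Attacked columns: {1, 2, 3, 4, 5, 7}. Safe: {6, 8}.

2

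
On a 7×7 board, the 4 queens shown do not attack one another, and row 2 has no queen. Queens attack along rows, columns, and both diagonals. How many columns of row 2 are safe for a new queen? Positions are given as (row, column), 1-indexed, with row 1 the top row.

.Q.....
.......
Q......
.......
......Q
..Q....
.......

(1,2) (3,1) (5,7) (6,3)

(1,2) attacks row 2 at column 2 and diagonals 1, 3.
(3,1) attacks row 2 at column 1 and diagonals 2.
(5,7) attacks row 2 at column 7 and diagonals 4.
(6,3) attacks row 2 at column 3 and diagonals 7.
Attacked columns: {1, 2, 3, 4, 7}. Safe: {5, 6}.

2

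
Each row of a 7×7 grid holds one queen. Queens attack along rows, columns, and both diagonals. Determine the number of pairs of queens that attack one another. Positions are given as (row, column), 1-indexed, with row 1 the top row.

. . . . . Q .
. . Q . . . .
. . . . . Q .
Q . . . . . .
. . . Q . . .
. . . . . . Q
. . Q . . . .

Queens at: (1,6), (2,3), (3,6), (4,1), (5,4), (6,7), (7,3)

5

Same column: (1,6)–(3,6) (column 6); (2,3)–(7,3) (column 3).
Same diagonal: (2,3)–(4,1) (|2−4| = |3−1| = 2); (2,3)–(6,7) (|2−6| = |3−7| = 4); (3,6)–(5,4) (|3−5| = |6−4| = 2).
Total attacking pairs: 5.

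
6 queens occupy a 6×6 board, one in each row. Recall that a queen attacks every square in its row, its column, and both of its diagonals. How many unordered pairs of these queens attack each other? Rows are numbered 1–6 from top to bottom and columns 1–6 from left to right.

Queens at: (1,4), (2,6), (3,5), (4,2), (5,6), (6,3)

2

Same column: (2,6)–(5,6) (column 6).
Same diagonal: (2,6)–(3,5) (|2−3| = |6−5| = 1).
Total attacking pairs: 2.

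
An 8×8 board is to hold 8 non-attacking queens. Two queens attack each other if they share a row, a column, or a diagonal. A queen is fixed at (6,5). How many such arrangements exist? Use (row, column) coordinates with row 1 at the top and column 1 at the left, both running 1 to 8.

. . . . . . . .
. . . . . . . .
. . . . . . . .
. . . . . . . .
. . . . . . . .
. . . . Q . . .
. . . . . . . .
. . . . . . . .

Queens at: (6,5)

Branch on row 1: col 1 → 0; col 2 → 2; col 3 → 2; col 4 → 1; col 6 → 3; col 7 → 2; col 8 → 2.
Sum: 0 + 2 + 2 + 1 + 3 + 2 + 2 = 12.

12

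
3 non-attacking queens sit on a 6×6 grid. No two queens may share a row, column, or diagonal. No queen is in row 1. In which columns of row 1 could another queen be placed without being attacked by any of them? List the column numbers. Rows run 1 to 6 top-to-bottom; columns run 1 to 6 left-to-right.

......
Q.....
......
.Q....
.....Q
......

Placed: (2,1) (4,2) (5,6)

(2,1) attacks row 1 at column 1 and diagonals 2.
(4,2) attacks row 1 at column 2 and diagonals 5.
(5,6) attacks row 1 at column 6 and diagonals 2.
Attacked columns: {1, 2, 5, 6}. Safe: {3, 4}.

columns 3, 4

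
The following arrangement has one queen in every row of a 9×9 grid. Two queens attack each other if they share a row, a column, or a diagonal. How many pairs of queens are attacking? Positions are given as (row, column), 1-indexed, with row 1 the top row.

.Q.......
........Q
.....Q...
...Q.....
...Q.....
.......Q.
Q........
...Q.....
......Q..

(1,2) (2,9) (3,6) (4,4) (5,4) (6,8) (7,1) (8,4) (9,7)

5

Same column: (4,4)–(5,4) (column 4); (4,4)–(8,4) (column 4); (5,4)–(8,4) (column 4).
Same diagonal: (3,6)–(5,4) (|3−5| = |6−4| = 2); (4,4)–(7,1) (|4−7| = |4−1| = 3).
Total attacking pairs: 5.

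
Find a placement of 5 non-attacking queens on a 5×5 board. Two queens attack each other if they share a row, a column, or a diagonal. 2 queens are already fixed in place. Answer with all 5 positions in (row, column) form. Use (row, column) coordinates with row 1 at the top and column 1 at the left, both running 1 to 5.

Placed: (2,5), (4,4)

(1,3) (2,5) (3,2) (4,4) (5,1)

Row 1: attacked by (2,5)→{4,5}; (4,4)→{1,4}. Safe: 2, 3. Place at column 3.
Row 3: attacked by (1,3)→{1,3,5}; (2,5)→{4,5}; (4,4)→{3,4,5}. Safe: 2. Place at column 2.
Row 5: attacked by (1,3)→{3}; (2,5)→{2,5}; (3,2)→{2,4}; (4,4)→{3,4,5}. Safe: 1. Place at column 1.
Columns [3, 5, 2, 4, 1], r−c [-2, -3, 1, 0, 4], r+c [4, 7, 5, 8, 6] are all distinct, so no two queens attack.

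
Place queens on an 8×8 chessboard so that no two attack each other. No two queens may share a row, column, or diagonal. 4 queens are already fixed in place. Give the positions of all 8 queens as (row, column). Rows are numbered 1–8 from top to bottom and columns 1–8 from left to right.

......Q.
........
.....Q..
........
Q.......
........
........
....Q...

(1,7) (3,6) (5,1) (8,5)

Row 2: attacked by (1,7)→{6,7,8}; (3,6)→{5,6,7}; (5,1)→{1,4}; (8,5)→{5}. Safe: 2, 3. Place at column 2.
Row 4: attacked by (1,7)→{4,7}; (2,2)→{2,4}; (3,6)→{5,6,7}; (5,1)→{1,2}; (8,5)→{1,5}. Safe: 3, 8. Place at column 3.
Row 6: attacked by (1,7)→{2,7}; (2,2)→{2,6}; (3,6)→{3,6}; (4,3)→{1,3,5}; (5,1)→{1,2}; (8,5)→{3,5,7}. Safe: 4, 8. Place at column 4.
Row 7: attacked by (1,7)→{1,7}; (2,2)→{2,7}; (3,6)→{2,6}; (4,3)→{3,6}; (5,1)→{1,3}; (6,4)→{3,4,5}; (8,5)→{4,5,6}. Safe: 8. Place at column 8.
Columns [7, 2, 6, 3, 1, 4, 8, 5], r−c [-6, 0, -3, 1, 4, 2, -1, 3], r+c [8, 4, 9, 7, 6, 10, 15, 13] are all distinct, so no two queens attack.

(1,7) (2,2) (3,6) (4,3) (5,1) (6,4) (7,8) (8,5)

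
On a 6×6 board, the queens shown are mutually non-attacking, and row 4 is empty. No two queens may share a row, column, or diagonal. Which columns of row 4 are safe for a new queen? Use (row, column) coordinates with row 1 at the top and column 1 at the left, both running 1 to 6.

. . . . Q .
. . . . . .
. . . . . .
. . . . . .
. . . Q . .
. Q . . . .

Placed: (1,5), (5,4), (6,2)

(1,5) attacks row 4 at column 5 and diagonals 2.
(5,4) attacks row 4 at column 4 and diagonals 3, 5.
(6,2) attacks row 4 at column 2 and diagonals 4.
Attacked columns: {2, 3, 4, 5}. Safe: {1, 6}.

columns 1, 6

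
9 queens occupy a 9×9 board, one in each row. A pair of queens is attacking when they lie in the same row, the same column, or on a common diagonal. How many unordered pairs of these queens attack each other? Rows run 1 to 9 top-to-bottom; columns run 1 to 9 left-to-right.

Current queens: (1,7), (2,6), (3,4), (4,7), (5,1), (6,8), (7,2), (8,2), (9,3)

4

Same column: (1,7)–(4,7) (column 7); (7,2)–(8,2) (column 2).
Same diagonal: (1,7)–(2,6) (|1−2| = |7−6| = 1); (8,2)–(9,3) (|8−9| = |2−3| = 1).
Total attacking pairs: 4.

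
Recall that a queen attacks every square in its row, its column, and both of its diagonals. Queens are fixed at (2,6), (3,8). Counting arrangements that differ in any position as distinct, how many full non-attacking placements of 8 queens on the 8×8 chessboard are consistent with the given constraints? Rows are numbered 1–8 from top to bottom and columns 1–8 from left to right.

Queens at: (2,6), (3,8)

7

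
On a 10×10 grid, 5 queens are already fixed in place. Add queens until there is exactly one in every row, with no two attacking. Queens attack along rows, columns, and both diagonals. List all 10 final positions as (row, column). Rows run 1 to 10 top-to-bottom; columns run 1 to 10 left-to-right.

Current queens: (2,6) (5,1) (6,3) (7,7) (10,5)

Row 1: attacked by (2,6)→{5,6,7}; (5,1)→{1,5}; (6,3)→{3,8}; (7,7)→{1,7}; (10,5)→{5}. Safe: 2, 4, 9, 10. Place at column 10.
Row 3: attacked by (1,10)→{8,10}; (2,6)→{5,6,7}; (5,1)→{1,3}; (6,3)→{3,6}; (7,7)→{3,7}; (10,5)→{5}. Safe: 2, 4, 9. Place at column 4.
Row 4: attacked by (1,10)→{7,10}; (2,6)→{4,6,8}; (3,4)→{3,4,5}; (5,1)→{1,2}; (6,3)→{1,3,5}; (7,7)→{4,7,10}; (10,5)→{5}. Safe: 9. Place at column 9.
Row 8: attacked by (1,10)→{3,10}; (2,6)→{6}; (3,4)→{4,9}; (4,9)→{5,9}; (5,1)→{1,4}; (6,3)→{1,3,5}; (7,7)→{6,7,8}; (10,5)→{3,5,7}. Safe: 2. Place at column 2.
Row 9: attacked by (1,10)→{2,10}; (2,6)→{6}; (3,4)→{4,10}; (4,9)→{4,9}; (5,1)→{1,5}; (6,3)→{3,6}; (7,7)→{5,7,9}; (8,2)→{1,2,3}; (10,5)→{4,5,6}. Safe: 8. Place at column 8.
Columns [10, 6, 4, 9, 1, 3, 7, 2, 8, 5], r−c [-9, -4, -1, -5, 4, 3, 0, 6, 1, 5], r+c [11, 8, 7, 13, 6, 9, 14, 10, 17, 15] are all distinct, so no two queens attack.

(1,10) (2,6) (3,4) (4,9) (5,1) (6,3) (7,7) (8,2) (9,8) (10,5)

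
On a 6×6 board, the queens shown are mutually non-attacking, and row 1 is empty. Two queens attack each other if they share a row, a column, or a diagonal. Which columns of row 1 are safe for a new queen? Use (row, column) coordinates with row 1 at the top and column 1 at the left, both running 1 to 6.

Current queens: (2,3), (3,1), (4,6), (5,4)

(2,3) attacks row 1 at column 3 and diagonals 2, 4.
(3,1) attacks row 1 at column 1 and diagonals 3.
(4,6) attacks row 1 at column 6 and diagonals 3.
(5,4) attacks row 1 at column 4.
Attacked columns: {1, 2, 3, 4, 6}. Safe: {5}.

columns 5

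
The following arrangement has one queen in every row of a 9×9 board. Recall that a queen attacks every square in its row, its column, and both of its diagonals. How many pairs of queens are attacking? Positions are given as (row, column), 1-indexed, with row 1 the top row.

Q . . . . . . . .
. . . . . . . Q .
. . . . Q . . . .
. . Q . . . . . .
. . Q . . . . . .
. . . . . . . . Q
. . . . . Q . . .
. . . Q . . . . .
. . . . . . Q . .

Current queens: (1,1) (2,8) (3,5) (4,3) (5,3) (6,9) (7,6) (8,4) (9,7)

4

Same column: (4,3)–(5,3) (column 3).
Same diagonal: (3,5)–(5,3) (|3−5| = |5−3| = 2); (4,3)–(7,6) (|4−7| = |3−6| = 3); (5,3)–(9,7) (|5−9| = |3−7| = 4).
Total attacking pairs: 4.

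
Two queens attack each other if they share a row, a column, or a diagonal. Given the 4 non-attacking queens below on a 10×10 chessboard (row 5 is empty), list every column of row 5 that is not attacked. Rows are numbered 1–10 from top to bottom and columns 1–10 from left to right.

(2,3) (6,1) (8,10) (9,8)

columns 5, 9

(2,3) attacks row 5 at column 3 and diagonals 6.
(6,1) attacks row 5 at column 1 and diagonals 2.
(8,10) attacks row 5 at column 10 and diagonals 7.
(9,8) attacks row 5 at column 8 and diagonals 4.
Attacked columns: {1, 2, 3, 4, 6, 7, 8, 10}. Safe: {5, 9}.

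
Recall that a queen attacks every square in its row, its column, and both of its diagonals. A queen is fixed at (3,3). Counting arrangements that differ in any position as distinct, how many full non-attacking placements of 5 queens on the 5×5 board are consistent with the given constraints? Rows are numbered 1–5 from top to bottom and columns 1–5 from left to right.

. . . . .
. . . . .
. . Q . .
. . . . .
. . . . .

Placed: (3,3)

2

Branch on row 1: col 2 → 1; col 4 → 1.
Sum: 1 + 1 = 2.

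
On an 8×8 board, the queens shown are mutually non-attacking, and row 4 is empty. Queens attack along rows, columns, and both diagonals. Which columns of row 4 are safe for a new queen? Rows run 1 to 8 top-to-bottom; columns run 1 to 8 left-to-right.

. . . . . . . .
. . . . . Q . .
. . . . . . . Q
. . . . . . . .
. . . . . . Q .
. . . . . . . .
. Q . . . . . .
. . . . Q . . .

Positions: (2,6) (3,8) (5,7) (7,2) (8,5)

columns 3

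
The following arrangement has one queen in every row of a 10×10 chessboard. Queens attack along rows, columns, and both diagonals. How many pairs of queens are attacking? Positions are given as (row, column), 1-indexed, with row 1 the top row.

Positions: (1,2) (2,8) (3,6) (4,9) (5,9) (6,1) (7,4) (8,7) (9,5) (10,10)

2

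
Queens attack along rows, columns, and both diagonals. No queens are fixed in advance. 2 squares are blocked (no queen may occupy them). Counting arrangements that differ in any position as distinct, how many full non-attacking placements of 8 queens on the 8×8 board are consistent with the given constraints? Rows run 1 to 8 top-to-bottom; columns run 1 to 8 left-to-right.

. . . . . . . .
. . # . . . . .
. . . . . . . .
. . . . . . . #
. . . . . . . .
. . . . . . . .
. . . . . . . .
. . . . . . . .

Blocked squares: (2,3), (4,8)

63

Branch on row 1: col 1 → 3; col 2 → 6; col 3 → 12; col 4 → 13; col 5 → 15; col 6 → 7; col 7 → 4; col 8 → 3.
Sum: 3 + 6 + 12 + 13 + 15 + 7 + 4 + 3 = 63.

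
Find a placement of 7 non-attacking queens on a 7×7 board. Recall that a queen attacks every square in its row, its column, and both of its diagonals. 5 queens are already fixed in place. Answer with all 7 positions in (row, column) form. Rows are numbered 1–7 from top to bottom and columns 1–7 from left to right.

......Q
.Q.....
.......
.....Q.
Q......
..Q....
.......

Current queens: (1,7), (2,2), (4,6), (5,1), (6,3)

Row 3: attacked by (1,7)→{5,7}; (2,2)→{1,2,3}; (4,6)→{5,6,7}; (5,1)→{1,3}; (6,3)→{3,6}. Safe: 4. Place at column 4.
Row 7: attacked by (1,7)→{1,7}; (2,2)→{2,7}; (3,4)→{4}; (4,6)→{3,6}; (5,1)→{1,3}; (6,3)→{2,3,4}. Safe: 5. Place at column 5.
Columns [7, 2, 4, 6, 1, 3, 5], r−c [-6, 0, -1, -2, 4, 3, 2], r+c [8, 4, 7, 10, 6, 9, 12] are all distinct, so no two queens attack.

(1,7) (2,2) (3,4) (4,6) (5,1) (6,3) (7,5)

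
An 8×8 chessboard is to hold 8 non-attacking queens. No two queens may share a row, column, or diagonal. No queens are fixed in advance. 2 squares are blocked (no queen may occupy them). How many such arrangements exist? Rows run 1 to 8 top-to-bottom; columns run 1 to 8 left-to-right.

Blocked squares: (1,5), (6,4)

63

Branch on row 1: col 1 → 2; col 2 → 6; col 3 → 13; col 4 → 18; col 6 → 14; col 7 → 6; col 8 → 4.
Sum: 2 + 6 + 13 + 18 + 14 + 6 + 4 = 63.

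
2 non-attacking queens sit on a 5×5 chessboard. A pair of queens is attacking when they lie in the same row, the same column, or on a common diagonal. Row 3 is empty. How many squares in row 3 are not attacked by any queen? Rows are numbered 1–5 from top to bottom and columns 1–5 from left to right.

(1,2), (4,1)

2

(1,2) attacks row 3 at column 2 and diagonals 4.
(4,1) attacks row 3 at column 1 and diagonals 2.
Attacked columns: {1, 2, 4}. Safe: {3, 5}.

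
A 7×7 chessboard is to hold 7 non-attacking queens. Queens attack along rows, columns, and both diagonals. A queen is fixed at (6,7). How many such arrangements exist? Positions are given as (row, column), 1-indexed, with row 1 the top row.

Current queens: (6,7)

Branch on row 1: col 1 → 1; col 3 → 2; col 4 → 2; col 5 → 1; col 6 → 1.
Sum: 1 + 2 + 2 + 1 + 1 = 7.

7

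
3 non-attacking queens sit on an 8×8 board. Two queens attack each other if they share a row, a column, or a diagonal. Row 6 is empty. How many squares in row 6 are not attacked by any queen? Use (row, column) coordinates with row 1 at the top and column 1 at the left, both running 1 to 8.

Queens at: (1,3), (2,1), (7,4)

3

(1,3) attacks row 6 at column 3 and diagonals 8.
(2,1) attacks row 6 at column 1 and diagonals 5.
(7,4) attacks row 6 at column 4 and diagonals 3, 5.
Attacked columns: {1, 3, 4, 5, 8}. Safe: {2, 6, 7}.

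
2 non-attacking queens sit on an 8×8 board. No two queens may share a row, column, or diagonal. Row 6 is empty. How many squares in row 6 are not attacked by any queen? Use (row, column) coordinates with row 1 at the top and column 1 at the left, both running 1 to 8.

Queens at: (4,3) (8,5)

(4,3) attacks row 6 at column 3 and diagonals 1, 5.
(8,5) attacks row 6 at column 5 and diagonals 3, 7.
Attacked columns: {1, 3, 5, 7}. Safe: {2, 4, 6, 8}.

4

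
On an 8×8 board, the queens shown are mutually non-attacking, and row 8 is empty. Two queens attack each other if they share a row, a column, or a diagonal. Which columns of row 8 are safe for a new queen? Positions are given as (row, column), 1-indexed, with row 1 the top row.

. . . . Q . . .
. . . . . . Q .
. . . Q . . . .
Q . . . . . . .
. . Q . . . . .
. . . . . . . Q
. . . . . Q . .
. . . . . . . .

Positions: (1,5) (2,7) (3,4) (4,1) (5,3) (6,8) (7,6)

columns 2

(1,5) attacks row 8 at column 5.
(2,7) attacks row 8 at column 7 and diagonals 1.
(3,4) attacks row 8 at column 4.
(4,1) attacks row 8 at column 1 and diagonals 5.
(5,3) attacks row 8 at column 3 and diagonals 6.
(6,8) attacks row 8 at column 8 and diagonals 6.
(7,6) attacks row 8 at column 6 and diagonals 5, 7.
Attacked columns: {1, 3, 4, 5, 6, 7, 8}. Safe: {2}.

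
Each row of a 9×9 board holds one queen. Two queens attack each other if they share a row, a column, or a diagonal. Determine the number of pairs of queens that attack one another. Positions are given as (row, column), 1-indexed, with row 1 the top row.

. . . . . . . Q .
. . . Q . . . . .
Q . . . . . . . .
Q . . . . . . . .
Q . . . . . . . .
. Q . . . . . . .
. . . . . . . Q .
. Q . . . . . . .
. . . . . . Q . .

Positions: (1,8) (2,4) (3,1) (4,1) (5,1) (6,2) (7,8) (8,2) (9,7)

8

Same column: (1,8)–(7,8) (column 8); (3,1)–(4,1) (column 1); (3,1)–(5,1) (column 1); (4,1)–(5,1) (column 1); (6,2)–(8,2) (column 2).
Same diagonal: (2,4)–(5,1) (|2−5| = |4−1| = 3); (3,1)–(9,7) (|3−9| = |1−7| = 6); (5,1)–(6,2) (|5−6| = |1−2| = 1).
Total attacking pairs: 8.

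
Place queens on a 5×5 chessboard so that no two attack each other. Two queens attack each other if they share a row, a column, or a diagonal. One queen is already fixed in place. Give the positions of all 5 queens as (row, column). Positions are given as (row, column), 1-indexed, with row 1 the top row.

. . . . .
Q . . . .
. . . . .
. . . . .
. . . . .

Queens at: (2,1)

Row 1: attacked by (2,1)→{1,2}. Safe: 3, 4, 5. Place at column 4.
Row 3: attacked by (1,4)→{2,4}; (2,1)→{1,2}. Safe: 3, 5. Place at column 3.
Row 4: attacked by (1,4)→{1,4}; (2,1)→{1,3}; (3,3)→{2,3,4}. Safe: 5. Place at column 5.
Row 5: attacked by (1,4)→{4}; (2,1)→{1,4}; (3,3)→{1,3,5}; (4,5)→{4,5}. Safe: 2. Place at column 2.
Columns [4, 1, 3, 5, 2], r−c [-3, 1, 0, -1, 3], r+c [5, 3, 6, 9, 7] are all distinct, so no two queens attack.

(1,4) (2,1) (3,3) (4,5) (5,2)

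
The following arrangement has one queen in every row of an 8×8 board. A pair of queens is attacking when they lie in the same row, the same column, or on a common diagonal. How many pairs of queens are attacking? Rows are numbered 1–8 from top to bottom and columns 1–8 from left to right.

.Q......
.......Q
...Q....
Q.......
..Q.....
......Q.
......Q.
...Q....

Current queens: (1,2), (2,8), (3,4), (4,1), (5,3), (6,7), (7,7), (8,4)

5

Same column: (3,4)–(8,4) (column 4); (6,7)–(7,7) (column 7).
Same diagonal: (1,2)–(3,4) (|1−3| = |2−4| = 2); (1,2)–(6,7) (|1−6| = |2−7| = 5); (3,4)–(6,7) (|3−6| = |4−7| = 3).
Total attacking pairs: 5.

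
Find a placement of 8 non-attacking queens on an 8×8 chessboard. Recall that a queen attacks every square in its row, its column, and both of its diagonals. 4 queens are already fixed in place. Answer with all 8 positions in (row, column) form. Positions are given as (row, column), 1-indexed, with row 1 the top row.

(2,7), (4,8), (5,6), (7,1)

Row 1: attacked by (2,7)→{6,7,8}; (4,8)→{5,8}; (5,6)→{2,6}; (7,1)→{1,7}. Safe: 3, 4. Place at column 3.
Row 3: attacked by (1,3)→{1,3,5}; (2,7)→{6,7,8}; (4,8)→{7,8}; (5,6)→{4,6,8}; (7,1)→{1,5}. Safe: 2. Place at column 2.
Row 6: attacked by (1,3)→{3,8}; (2,7)→{3,7}; (3,2)→{2,5}; (4,8)→{6,8}; (5,6)→{5,6,7}; (7,1)→{1,2}. Safe: 4. Place at column 4.
Row 8: attacked by (1,3)→{3}; (2,7)→{1,7}; (3,2)→{2,7}; (4,8)→{4,8}; (5,6)→{3,6}; (6,4)→{2,4,6}; (7,1)→{1,2}. Safe: 5. Place at column 5.
Columns [3, 7, 2, 8, 6, 4, 1, 5], r−c [-2, -5, 1, -4, -1, 2, 6, 3], r+c [4, 9, 5, 12, 11, 10, 8, 13] are all distinct, so no two queens attack.

(1,3) (2,7) (3,2) (4,8) (5,6) (6,4) (7,1) (8,5)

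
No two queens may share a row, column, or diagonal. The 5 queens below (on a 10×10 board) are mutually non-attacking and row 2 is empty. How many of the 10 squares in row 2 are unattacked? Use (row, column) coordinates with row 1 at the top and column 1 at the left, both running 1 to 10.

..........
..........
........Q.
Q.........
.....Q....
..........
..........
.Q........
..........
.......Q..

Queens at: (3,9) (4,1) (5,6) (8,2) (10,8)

3

(3,9) attacks row 2 at column 9 and diagonals 8, 10.
(4,1) attacks row 2 at column 1 and diagonals 3.
(5,6) attacks row 2 at column 6 and diagonals 3, 9.
(8,2) attacks row 2 at column 2 and diagonals 8.
(10,8) attacks row 2 at column 8.
Attacked columns: {1, 2, 3, 6, 8, 9, 10}. Safe: {4, 5, 7}.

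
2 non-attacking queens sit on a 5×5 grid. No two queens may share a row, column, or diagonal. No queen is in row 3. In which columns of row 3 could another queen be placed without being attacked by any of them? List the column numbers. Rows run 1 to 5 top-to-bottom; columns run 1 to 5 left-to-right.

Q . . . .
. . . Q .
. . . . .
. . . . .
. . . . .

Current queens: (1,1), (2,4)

columns 2

(1,1) attacks row 3 at column 1 and diagonals 3.
(2,4) attacks row 3 at column 4 and diagonals 3, 5.
Attacked columns: {1, 3, 4, 5}. Safe: {2}.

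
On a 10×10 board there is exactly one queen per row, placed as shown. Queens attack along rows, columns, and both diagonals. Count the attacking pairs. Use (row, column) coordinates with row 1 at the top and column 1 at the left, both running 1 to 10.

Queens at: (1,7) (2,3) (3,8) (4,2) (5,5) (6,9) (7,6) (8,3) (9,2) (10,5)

8

Same column: (2,3)–(8,3) (column 3); (4,2)–(9,2) (column 2); (5,5)–(10,5) (column 5).
Same diagonal: (3,8)–(8,3) (|3−8| = |8−3| = 5); (3,8)–(9,2) (|3−9| = |8−2| = 6); (6,9)–(10,5) (|6−10| = |9−5| = 4); (8,3)–(9,2) (|8−9| = |3−2| = 1); (8,3)–(10,5) (|8−10| = |3−5| = 2).
Total attacking pairs: 8.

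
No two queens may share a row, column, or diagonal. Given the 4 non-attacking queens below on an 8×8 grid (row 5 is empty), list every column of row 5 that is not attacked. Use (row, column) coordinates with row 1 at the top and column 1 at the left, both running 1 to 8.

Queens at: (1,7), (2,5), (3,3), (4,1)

(1,7) attacks row 5 at column 7 and diagonals 3.
(2,5) attacks row 5 at column 5 and diagonals 2, 8.
(3,3) attacks row 5 at column 3 and diagonals 1, 5.
(4,1) attacks row 5 at column 1 and diagonals 2.
Attacked columns: {1, 2, 3, 5, 7, 8}. Safe: {4, 6}.

columns 4, 6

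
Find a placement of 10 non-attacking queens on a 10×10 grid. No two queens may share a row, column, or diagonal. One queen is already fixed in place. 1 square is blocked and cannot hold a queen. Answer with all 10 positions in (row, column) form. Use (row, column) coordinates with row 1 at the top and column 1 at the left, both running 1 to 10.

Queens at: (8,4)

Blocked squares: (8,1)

Row 1: attacked by (8,4)→{4}. Safe: 1, 2, 3, 5, 6, 7, 8, 9, 10. Place at column 3.
Row 2: attacked by (1,3)→{2,3,4}; (8,4)→{4,10}. Safe: 1, 5, 6, 7, 8, 9. Place at column 9.
Row 3: attacked by (1,3)→{1,3,5}; (2,9)→{8,9,10}; (8,4)→{4,9}. Safe: 2, 6, 7. Place at column 2.
Row 4: attacked by (1,3)→{3,6}; (2,9)→{7,9}; (3,2)→{1,2,3}; (8,4)→{4,8}. Safe: 5, 10. Place at column 10.
Row 5: attacked by (1,3)→{3,7}; (2,9)→{6,9}; (3,2)→{2,4}; (4,10)→{9,10}; (8,4)→{1,4,7}. Safe: 5, 8. Place at column 5.
Row 6: attacked by (1,3)→{3,8}; (2,9)→{5,9}; (3,2)→{2,5}; (4,10)→{8,10}; (5,5)→{4,5,6}; (8,4)→{2,4,6}. Safe: 1, 7. Place at column 7.
Row 7: attacked by (1,3)→{3,9}; (2,9)→{4,9}; (3,2)→{2,6}; (4,10)→{7,10}; (5,5)→{3,5,7}; (6,7)→{6,7,8}; (8,4)→{3,4,5}. Safe: 1. Place at column 1.
Row 9: attacked by (1,3)→{3}; (2,9)→{2,9}; (3,2)→{2,8}; (4,10)→{5,10}; (5,5)→{1,5,9}; (6,7)→{4,7,10}; (7,1)→{1,3}; (8,4)→{3,4,5}. Safe: 6. Place at column 6.
Row 10: attacked by (1,3)→{3}; (2,9)→{1,9}; (3,2)→{2,9}; (4,10)→{4,10}; (5,5)→{5,10}; (6,7)→{3,7}; (7,1)→{1,4}; (8,4)→{2,4,6}; (9,6)→{5,6,7}. Safe: 8. Place at column 8.
Columns [3, 9, 2, 10, 5, 7, 1, 4, 6, 8], r−c [-2, -7, 1, -6, 0, -1, 6, 4, 3, 2], r+c [4, 11, 5, 14, 10, 13, 8, 12, 15, 18] are all distinct, so no two queens attack.

(1,3) (2,9) (3,2) (4,10) (5,5) (6,7) (7,1) (8,4) (9,6) (10,8)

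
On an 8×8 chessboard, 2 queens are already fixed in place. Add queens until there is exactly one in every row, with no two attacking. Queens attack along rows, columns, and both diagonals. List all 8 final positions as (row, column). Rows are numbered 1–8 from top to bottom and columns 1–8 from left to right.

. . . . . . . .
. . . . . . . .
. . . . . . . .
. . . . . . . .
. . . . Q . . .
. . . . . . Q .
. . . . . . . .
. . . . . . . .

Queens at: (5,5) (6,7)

Row 1: attacked by (5,5)→{1,5}; (6,7)→{2,7}. Safe: 3, 4, 6, 8. Place at column 3.
Row 2: attacked by (1,3)→{2,3,4}; (5,5)→{2,5,8}; (6,7)→{3,7}. Safe: 1, 6. Place at column 6.
Row 3: attacked by (1,3)→{1,3,5}; (2,6)→{5,6,7}; (5,5)→{3,5,7}; (6,7)→{4,7}. Safe: 2, 8. Place at column 8.
Row 4: attacked by (1,3)→{3,6}; (2,6)→{4,6,8}; (3,8)→{7,8}; (5,5)→{4,5,6}; (6,7)→{5,7}. Safe: 1, 2. Place at column 1.
Row 7: attacked by (1,3)→{3}; (2,6)→{1,6}; (3,8)→{4,8}; (4,1)→{1,4}; (5,5)→{3,5,7}; (6,7)→{6,7,8}. Safe: 2. Place at column 2.
Row 8: attacked by (1,3)→{3}; (2,6)→{6}; (3,8)→{3,8}; (4,1)→{1,5}; (5,5)→{2,5,8}; (6,7)→{5,7}; (7,2)→{1,2,3}. Safe: 4. Place at column 4.
Columns [3, 6, 8, 1, 5, 7, 2, 4], r−c [-2, -4, -5, 3, 0, -1, 5, 4], r+c [4, 8, 11, 5, 10, 13, 9, 12] are all distinct, so no two queens attack.

(1,3) (2,6) (3,8) (4,1) (5,5) (6,7) (7,2) (8,4)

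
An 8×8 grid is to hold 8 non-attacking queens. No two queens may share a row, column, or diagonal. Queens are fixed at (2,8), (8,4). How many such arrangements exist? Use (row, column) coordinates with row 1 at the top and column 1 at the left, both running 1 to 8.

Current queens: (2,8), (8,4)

Branch on row 1: col 1 → 0; col 2 → 1; col 3 → 0; col 5 → 0; col 6 → 0.
Sum: 0 + 1 + 0 + 0 + 0 = 1.

1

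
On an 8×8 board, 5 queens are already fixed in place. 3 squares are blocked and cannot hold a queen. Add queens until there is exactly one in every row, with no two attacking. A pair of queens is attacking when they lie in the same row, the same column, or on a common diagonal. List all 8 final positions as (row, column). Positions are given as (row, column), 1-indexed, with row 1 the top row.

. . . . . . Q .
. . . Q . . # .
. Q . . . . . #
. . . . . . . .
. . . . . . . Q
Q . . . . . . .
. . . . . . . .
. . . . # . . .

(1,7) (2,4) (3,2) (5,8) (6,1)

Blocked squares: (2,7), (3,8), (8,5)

Row 4: attacked by (1,7)→{4,7}; (2,4)→{2,4,6}; (3,2)→{1,2,3}; (5,8)→{7,8}; (6,1)→{1,3}. Safe: 5. Place at column 5.
Row 7: attacked by (1,7)→{1,7}; (2,4)→{4}; (3,2)→{2,6}; (4,5)→{2,5,8}; (5,8)→{6,8}; (6,1)→{1,2}. Safe: 3. Place at column 3.
Row 8: attacked by (1,7)→{7}; (2,4)→{4}; (3,2)→{2,7}; (4,5)→{1,5}; (5,8)→{5,8}; (6,1)→{1,3}; (7,3)→{2,3,4}. Blocked: 5. Safe: 6. Place at column 6.
Columns [7, 4, 2, 5, 8, 1, 3, 6], r−c [-6, -2, 1, -1, -3, 5, 4, 2], r+c [8, 6, 5, 9, 13, 7, 10, 14] are all distinct, so no two queens attack.

(1,7) (2,4) (3,2) (4,5) (5,8) (6,1) (7,3) (8,6)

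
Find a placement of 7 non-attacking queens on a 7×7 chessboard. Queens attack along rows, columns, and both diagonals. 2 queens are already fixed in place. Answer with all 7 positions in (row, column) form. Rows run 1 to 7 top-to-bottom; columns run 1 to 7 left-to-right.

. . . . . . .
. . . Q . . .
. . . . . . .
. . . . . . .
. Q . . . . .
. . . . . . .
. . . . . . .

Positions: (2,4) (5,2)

(1,7) (2,4) (3,1) (4,5) (5,2) (6,6) (7,3)

Row 1: attacked by (2,4)→{3,4,5}; (5,2)→{2,6}. Safe: 1, 7. Place at column 7.
Row 3: attacked by (1,7)→{5,7}; (2,4)→{3,4,5}; (5,2)→{2,4}. Safe: 1, 6. Place at column 1.
Row 4: attacked by (1,7)→{4,7}; (2,4)→{2,4,6}; (3,1)→{1,2}; (5,2)→{1,2,3}. Safe: 5. Place at column 5.
Row 6: attacked by (1,7)→{2,7}; (2,4)→{4}; (3,1)→{1,4}; (4,5)→{3,5,7}; (5,2)→{1,2,3}. Safe: 6. Place at column 6.
Row 7: attacked by (1,7)→{1,7}; (2,4)→{4}; (3,1)→{1,5}; (4,5)→{2,5}; (5,2)→{2,4}; (6,6)→{5,6,7}. Safe: 3. Place at column 3.
Columns [7, 4, 1, 5, 2, 6, 3], r−c [-6, -2, 2, -1, 3, 0, 4], r+c [8, 6, 4, 9, 7, 12, 10] are all distinct, so no two queens attack.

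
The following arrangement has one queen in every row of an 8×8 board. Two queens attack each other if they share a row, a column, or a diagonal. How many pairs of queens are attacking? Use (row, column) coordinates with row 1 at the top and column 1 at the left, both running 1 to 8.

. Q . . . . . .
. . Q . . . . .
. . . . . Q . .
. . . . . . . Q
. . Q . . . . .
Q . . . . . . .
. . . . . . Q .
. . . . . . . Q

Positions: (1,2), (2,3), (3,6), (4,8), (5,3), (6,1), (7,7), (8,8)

4

Same column: (2,3)–(5,3) (column 3); (4,8)–(8,8) (column 8).
Same diagonal: (1,2)–(2,3) (|1−2| = |2−3| = 1); (7,7)–(8,8) (|7−8| = |7−8| = 1).
Total attacking pairs: 4.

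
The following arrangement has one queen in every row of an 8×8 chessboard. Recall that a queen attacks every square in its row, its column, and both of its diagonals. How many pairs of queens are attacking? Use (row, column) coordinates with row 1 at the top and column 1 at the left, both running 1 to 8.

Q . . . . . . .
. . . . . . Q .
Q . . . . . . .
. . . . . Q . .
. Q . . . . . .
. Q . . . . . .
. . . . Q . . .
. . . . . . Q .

4

Same column: (1,1)–(3,1) (column 1); (2,7)–(8,7) (column 7); (5,2)–(6,2) (column 2).
Same diagonal: (3,1)–(7,5) (|3−7| = |1−5| = 4).
Total attacking pairs: 4.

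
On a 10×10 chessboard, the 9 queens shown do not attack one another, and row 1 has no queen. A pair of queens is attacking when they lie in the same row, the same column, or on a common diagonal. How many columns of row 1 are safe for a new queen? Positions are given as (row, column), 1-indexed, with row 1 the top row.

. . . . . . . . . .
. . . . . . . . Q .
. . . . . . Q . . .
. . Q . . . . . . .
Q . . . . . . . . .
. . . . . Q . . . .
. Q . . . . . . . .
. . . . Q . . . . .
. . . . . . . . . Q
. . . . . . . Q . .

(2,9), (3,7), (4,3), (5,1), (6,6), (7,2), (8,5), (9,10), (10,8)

1

(2,9) attacks row 1 at column 9 and diagonals 8, 10.
(3,7) attacks row 1 at column 7 and diagonals 5, 9.
(4,3) attacks row 1 at column 3 and diagonals 6.
(5,1) attacks row 1 at column 1 and diagonals 5.
(6,6) attacks row 1 at column 6 and diagonals 1.
(7,2) attacks row 1 at column 2 and diagonals 8.
(8,5) attacks row 1 at column 5.
(9,10) attacks row 1 at column 10 and diagonals 2.
(10,8) attacks row 1 at column 8.
Attacked columns: {1, 2, 3, 5, 6, 7, 8, 9, 10}. Safe: {4}.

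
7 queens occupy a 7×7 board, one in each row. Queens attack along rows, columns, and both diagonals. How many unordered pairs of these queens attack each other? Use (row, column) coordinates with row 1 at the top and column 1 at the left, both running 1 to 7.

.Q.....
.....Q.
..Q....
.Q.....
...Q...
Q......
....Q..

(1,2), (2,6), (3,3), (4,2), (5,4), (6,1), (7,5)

3

Same column: (1,2)–(4,2) (column 2).
Same diagonal: (3,3)–(4,2) (|3−4| = |3−2| = 1); (4,2)–(7,5) (|4−7| = |2−5| = 3).
Total attacking pairs: 3.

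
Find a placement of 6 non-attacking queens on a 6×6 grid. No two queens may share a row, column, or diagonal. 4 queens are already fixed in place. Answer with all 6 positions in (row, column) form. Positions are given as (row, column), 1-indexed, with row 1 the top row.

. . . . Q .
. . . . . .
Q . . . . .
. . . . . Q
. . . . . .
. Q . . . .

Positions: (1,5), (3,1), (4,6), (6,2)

(1,5) (2,3) (3,1) (4,6) (5,4) (6,2)

Row 2: attacked by (1,5)→{4,5,6}; (3,1)→{1,2}; (4,6)→{4,6}; (6,2)→{2,6}. Safe: 3. Place at column 3.
Row 5: attacked by (1,5)→{1,5}; (2,3)→{3,6}; (3,1)→{1,3}; (4,6)→{5,6}; (6,2)→{1,2,3}. Safe: 4. Place at column 4.
Columns [5, 3, 1, 6, 4, 2], r−c [-4, -1, 2, -2, 1, 4], r+c [6, 5, 4, 10, 9, 8] are all distinct, so no two queens attack.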